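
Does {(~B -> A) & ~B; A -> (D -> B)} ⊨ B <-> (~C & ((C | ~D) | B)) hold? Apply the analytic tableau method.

Initial set: {((~B -> A) & ~B); (A -> (D -> B)); ~(B <-> (~C & ((C | ~D) | B)))}.
((~B -> A) & ~B): α-rule — add (~B -> A), ~B.
(A -> (D -> B)): β-rule — branch into ~A  //  (D -> B).
  branch 1 (add ~A):
    ~(B <-> (~C & ((C | ~D) | B))): β-rule — branch into B, ~(~C & ((C | ~D) | B))  //  ~B, (~C & ((C | ~D) | B)).
      branch 1.1 (add B, ~(~C & ((C | ~D) | B))):
        × closes — contains both B and ~B.
      branch 1.2 (add ~B, (~C & ((C | ~D) | B))):
        (~C & ((C | ~D) | B)): α-rule — add ~C, ((C | ~D) | B).
        (~B -> A): β-rule — branch into ~~B  //  A.
          branch 1.2.1 (add ~~B):
            × closes — contains both B and ~B.
          branch 1.2.2 (add A):
            × closes — contains both A and ~A.
  branch 2 (add (D -> B)):
    ~(B <-> (~C & ((C | ~D) | B))): β-rule — branch into B, ~(~C & ((C | ~D) | B))  //  ~B, (~C & ((C | ~D) | B)).
      branch 2.1 (add B, ~(~C & ((C | ~D) | B))):
        × closes — contains both B and ~B.
      branch 2.2 (add ~B, (~C & ((C | ~D) | B))):
        (~C & ((C | ~D) | B)): α-rule — add ~C, ((C | ~D) | B).
        (~B -> A): β-rule — branch into ~~B  //  A.
          branch 2.2.1 (add ~~B):
            × closes — contains both B and ~B.
          branch 2.2.2 (add A):
            (D -> B): β-rule — branch into ~D  //  B.
              branch 2.2.2.1 (add ~D):
                ((C | ~D) | B): β-rule — branch into (C | ~D)  //  B.
                  branch 2.2.2.1.1 (add (C | ~D)):
                    (C | ~D): β-rule — branch into C  //  ~D.
                      branch 2.2.2.1.1.1 (add C):
                        × closes — contains both C and ~C.
                      branch 2.2.2.1.1.2 (add ~D):
                        ○ open, literals {A=true, B=false, C=false, D=false}.
                  branch 2.2.2.1.2 (add B):
                    × closes — contains both B and ~B.
              branch 2.2.2.2 (add B):
                × closes — contains both B and ~B.
8 branches closed, 1 open.
An open branch gives a countermodel: A=true, B=false, C=false, D=false (unmentioned atoms arbitrary); the premises hold there but the conclusion fails.

No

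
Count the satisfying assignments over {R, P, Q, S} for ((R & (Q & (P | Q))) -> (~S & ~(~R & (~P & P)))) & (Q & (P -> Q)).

Initial set: {T (((R & (Q & (P | Q))) -> (~S & ~(~R & (~P & P)))) & (Q & (P -> Q)))}.
T (((R & (Q & (P | Q))) -> (~S & ~(~R & (~P & P)))) & (Q & (P -> Q))): α-rule — add T ((R & (Q & (P | Q))) -> (~S & ~(~R & (~P & P)))), T (Q & (P -> Q)).
T (Q & (P -> Q)): α-rule — add T Q, T (P -> Q).
T ((R & (Q & (P | Q))) -> (~S & ~(~R & (~P & P)))): β-rule — branch into F (R & (Q & (P | Q)))  //  T (~S & ~(~R & (~P & P))).
  branch 1 (add F (R & (Q & (P | Q)))):
    T (P -> Q): β-rule — branch into F P  //  T Q.
      branch 1.1 (add F P):
        F (R & (Q & (P | Q))): β-rule — branch into F R  //  F (Q & (P | Q)).
          branch 1.1.1 (add F R):
            ○ open, literals {P=false, Q=true, R=false}.
          branch 1.1.2 (add F (Q & (P | Q))):
            F (Q & (P | Q)): β-rule — branch into F Q  //  F (P | Q).
              branch 1.1.2.1 (add F Q):
                × closes — contains both Q and ~Q.
              branch 1.1.2.2 (add F (P | Q)):
                F (P | Q): α-rule — add F P, F Q.
                × closes — contains both Q and ~Q.
      branch 1.2 (add T Q):
        F (R & (Q & (P | Q))): β-rule — branch into F R  //  F (Q & (P | Q)).
          branch 1.2.1 (add F R):
            ○ open, literals {Q=true, R=false}.
          branch 1.2.2 (add F (Q & (P | Q))):
            F (Q & (P | Q)): β-rule — branch into F Q  //  F (P | Q).
              branch 1.2.2.1 (add F Q):
                × closes — contains both Q and ~Q.
              branch 1.2.2.2 (add F (P | Q)):
                F (P | Q): α-rule — add F P, F Q.
                × closes — contains both Q and ~Q.
  branch 2 (add T (~S & ~(~R & (~P & P)))):
    T (~S & ~(~R & (~P & P))): α-rule — add T ~S, T ~(~R & (~P & P)).
    T (P -> Q): β-rule — branch into F P  //  T Q.
      branch 2.1 (add F P):
        T ~(~R & (~P & P)): β-rule — branch into F ~R  //  F (~P & P).
          branch 2.1.1 (add F ~R):
            ○ open, literals {P=false, Q=true, R=true, S=false}.
          branch 2.1.2 (add F (~P & P)):
            F (~P & P): β-rule — branch into F ~P  //  F P.
              branch 2.1.2.1 (add F ~P):
                × closes — contains both P and ~P.
              branch 2.1.2.2 (add F P):
                ○ open, literals {P=false, Q=true, S=false}.
      branch 2.2 (add T Q):
        T ~(~R & (~P & P)): β-rule — branch into F ~R  //  F (~P & P).
          branch 2.2.1 (add F ~R):
            ○ open, literals {Q=true, R=true, S=false}.
          branch 2.2.2 (add F (~P & P)):
            F (~P & P): β-rule — branch into F ~P  //  F P.
              branch 2.2.2.1 (add F ~P):
                ○ open, literals {P=true, Q=true, S=false}.
              branch 2.2.2.2 (add F P):
                ○ open, literals {P=false, Q=true, S=false}.
5 branches closed, 7 open.
Each open branch fixes some atoms; the unmentioned ones are free. Counting distinct full assignments: branch {P=false, Q=true, R=false} (S) contributes 2 new; branch {Q=true, R=false} (P, S) contributes 2 new; branch {P=false, Q=true, R=true, S=false} (none free) contributes 1 new; branch {P=false, Q=true, S=false} (R) contributes 0 new; branch {Q=true, R=true, S=false} (P) contributes 1 new; branch {P=true, Q=true, S=false} (R) contributes 0 new; branch {P=false, Q=true, S=false} (R) contributes 0 new. Total: 6.

6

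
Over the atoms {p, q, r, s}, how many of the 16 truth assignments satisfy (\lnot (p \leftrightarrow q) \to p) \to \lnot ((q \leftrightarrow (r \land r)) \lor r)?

6

Initial set: {((\lnot (p \leftrightarrow q) \to p) \to \lnot ((q \leftrightarrow (r \land r)) \lor r))}.
((\lnot (p \leftrightarrow q) \to p) \to \lnot ((q \leftrightarrow (r \land r)) \lor r)): β-rule — branch into \lnot (\lnot (p \leftrightarrow q) \to p)  //  \lnot ((q \leftrightarrow (r \land r)) \lor r).
  branch 1 (add \lnot (\lnot (p \leftrightarrow q) \to p)):
    \lnot (\lnot (p \leftrightarrow q) \to p): α-rule — add \lnot (p \leftrightarrow q), \lnot p.
    \lnot (p \leftrightarrow q): β-rule — branch into p, \lnot q  //  \lnot p, q.
      branch 1.1 (add p, \lnot q):
        × closes — contains both p and \lnot p.
      branch 1.2 (add \lnot p, q):
        ○ open, literals {p=0, q=1}.
  branch 2 (add \lnot ((q \leftrightarrow (r \land r)) \lor r)):
    \lnot ((q \leftrightarrow (r \land r)) \lor r): α-rule — add \lnot (q \leftrightarrow (r \land r)), \lnot r.
    \lnot (q \leftrightarrow (r \land r)): β-rule — branch into q, \lnot (r \land r)  //  \lnot q, (r \land r).
      branch 2.1 (add q, \lnot (r \land r)):
        \lnot (r \land r): β-rule — branch into \lnot r  //  \lnot r.
          branch 2.1.1 (add \lnot r):
            ○ open, literals {q=1, r=0}.
          branch 2.1.2 (add \lnot r):
            ○ open, literals {q=1, r=0}.
      branch 2.2 (add \lnot q, (r \land r)):
        (r \land r): α-rule — add r, r.
        × closes — contains both r and \lnot r.
2 branches closed, 3 open.
Each open branch fixes some atoms; the unmentioned ones are free. Counting distinct full assignments: branch {p=0, q=1} (r, s) contributes 4 new; branch {q=1, r=0} (p, s) contributes 2 new; branch {q=1, r=0} (p, s) contributes 0 new. Total: 6.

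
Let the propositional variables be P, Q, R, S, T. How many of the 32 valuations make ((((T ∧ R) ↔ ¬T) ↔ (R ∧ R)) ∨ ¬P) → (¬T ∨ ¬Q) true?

Initial set: {(((((T ∧ R) ↔ ¬T) ↔ (R ∧ R)) ∨ ¬P) → (¬T ∨ ¬Q))}.
(((((T ∧ R) ↔ ¬T) ↔ (R ∧ R)) ∨ ¬P) → (¬T ∨ ¬Q)): β-rule — branch into ¬((((T ∧ R) ↔ ¬T) ↔ (R ∧ R)) ∨ ¬P)  //  (¬T ∨ ¬Q).
  branch 1 (add ¬((((T ∧ R) ↔ ¬T) ↔ (R ∧ R)) ∨ ¬P)):
    ¬((((T ∧ R) ↔ ¬T) ↔ (R ∧ R)) ∨ ¬P): α-rule — add ¬(((T ∧ R) ↔ ¬T) ↔ (R ∧ R)), ¬¬P.
    ¬(((T ∧ R) ↔ ¬T) ↔ (R ∧ R)): β-rule — branch into ((T ∧ R) ↔ ¬T), ¬(R ∧ R)  //  ¬((T ∧ R) ↔ ¬T), (R ∧ R).
      branch 1.1 (add ((T ∧ R) ↔ ¬T), ¬(R ∧ R)):
        ((T ∧ R) ↔ ¬T): β-rule — branch into (T ∧ R), ¬T  //  ¬(T ∧ R), ¬¬T.
          branch 1.1.1 (add (T ∧ R), ¬T):
            (T ∧ R): α-rule — add T, R.
            × closes — contains both T and ¬T.
          branch 1.1.2 (add ¬(T ∧ R), ¬¬T):
            ¬(R ∧ R): β-rule — branch into ¬R  //  ¬R.
              branch 1.1.2.1 (add ¬R):
                ¬(T ∧ R): β-rule — branch into ¬T  //  ¬R.
                  branch 1.1.2.1.1 (add ¬T):
                    × closes — contains both T and ¬T.
                  branch 1.1.2.1.2 (add ¬R):
                    ○ open, literals {P=T, R=F, T=T}.
              branch 1.1.2.2 (add ¬R):
                ¬(T ∧ R): β-rule — branch into ¬T  //  ¬R.
                  branch 1.1.2.2.1 (add ¬T):
                    × closes — contains both T and ¬T.
                  branch 1.1.2.2.2 (add ¬R):
                    ○ open, literals {P=T, R=F, T=T}.
      branch 1.2 (add ¬((T ∧ R) ↔ ¬T), (R ∧ R)):
        (R ∧ R): α-rule — add R, R.
        ¬((T ∧ R) ↔ ¬T): β-rule — branch into (T ∧ R), ¬¬T  //  ¬(T ∧ R), ¬T.
          branch 1.2.1 (add (T ∧ R), ¬¬T):
            (T ∧ R): α-rule — add T, R.
            ○ open, literals {P=T, R=T, T=T}.
          branch 1.2.2 (add ¬(T ∧ R), ¬T):
            ¬(T ∧ R): β-rule — branch into ¬T  //  ¬R.
              branch 1.2.2.1 (add ¬T):
                ○ open, literals {P=T, R=T, T=F}.
              branch 1.2.2.2 (add ¬R):
                × closes — contains both R and ¬R.
  branch 2 (add (¬T ∨ ¬Q)):
    (¬T ∨ ¬Q): β-rule — branch into ¬T  //  ¬Q.
      branch 2.1 (add ¬T):
        ○ open, literals {T=F}.
      branch 2.2 (add ¬Q):
        ○ open, literals {Q=F}.
4 branches closed, 6 open.
Each open branch fixes some atoms; the unmentioned ones are free. Counting distinct full assignments: branch {P=T, R=F, T=T} (Q, S) contributes 4 new; branch {P=T, R=F, T=T} (Q, S) contributes 0 new; branch {P=T, R=T, T=T} (Q, S) contributes 4 new; branch {P=T, R=T, T=F} (Q, S) contributes 4 new; branch {T=F} (P, Q, R, S) contributes 12 new; branch {Q=F} (P, R, S, T) contributes 4 new. Total: 28.

28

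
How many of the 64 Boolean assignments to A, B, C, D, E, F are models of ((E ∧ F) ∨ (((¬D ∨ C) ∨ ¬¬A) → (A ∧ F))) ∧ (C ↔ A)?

18

Initial set: {(((E ∧ F) ∨ (((¬D ∨ C) ∨ ¬¬A) → (A ∧ F))) ∧ (C ↔ A))}.
(((E ∧ F) ∨ (((¬D ∨ C) ∨ ¬¬A) → (A ∧ F))) ∧ (C ↔ A)): α-rule — add ((E ∧ F) ∨ (((¬D ∨ C) ∨ ¬¬A) → (A ∧ F))), (C ↔ A).
((E ∧ F) ∨ (((¬D ∨ C) ∨ ¬¬A) → (A ∧ F))): β-rule — branch into (E ∧ F)  //  (((¬D ∨ C) ∨ ¬¬A) → (A ∧ F)).
  branch 1 (add (E ∧ F)):
    (E ∧ F): α-rule — add E, F.
    (C ↔ A): β-rule — branch into C, A  //  ¬C, ¬A.
      branch 1.1 (add C, A):
        ○ open, literals {A=true, C=true, E=true, F=true}.
      branch 1.2 (add ¬C, ¬A):
        ○ open, literals {A=false, C=false, E=true, F=true}.
  branch 2 (add (((¬D ∨ C) ∨ ¬¬A) → (A ∧ F))):
    (C ↔ A): β-rule — branch into C, A  //  ¬C, ¬A.
      branch 2.1 (add C, A):
        (((¬D ∨ C) ∨ ¬¬A) → (A ∧ F)): β-rule — branch into ¬((¬D ∨ C) ∨ ¬¬A)  //  (A ∧ F).
          branch 2.1.1 (add ¬((¬D ∨ C) ∨ ¬¬A)):
            ¬((¬D ∨ C) ∨ ¬¬A): α-rule — add ¬(¬D ∨ C), ¬¬¬A.
            ¬(¬D ∨ C): α-rule — add ¬¬D, ¬C.
            × closes — contains both C and ¬C.
          branch 2.1.2 (add (A ∧ F)):
            (A ∧ F): α-rule — add A, F.
            ○ open, literals {A=true, C=true, F=true}.
      branch 2.2 (add ¬C, ¬A):
        (((¬D ∨ C) ∨ ¬¬A) → (A ∧ F)): β-rule — branch into ¬((¬D ∨ C) ∨ ¬¬A)  //  (A ∧ F).
          branch 2.2.1 (add ¬((¬D ∨ C) ∨ ¬¬A)):
            ¬((¬D ∨ C) ∨ ¬¬A): α-rule — add ¬(¬D ∨ C), ¬¬¬A.
            ¬(¬D ∨ C): α-rule — add ¬¬D, ¬C.
            ¬¬¬A: drop double negation, giving ¬A.
            ○ open, literals {A=false, C=false, D=true}.
          branch 2.2.2 (add (A ∧ F)):
            (A ∧ F): α-rule — add A, F.
            × closes — contains both A and ¬A.
2 branches closed, 4 open.
Each open branch fixes some atoms; the unmentioned ones are free. Counting distinct full assignments: branch {A=true, C=true, E=true, F=true} (B, D) contributes 4 new; branch {A=false, C=false, E=true, F=true} (B, D) contributes 4 new; branch {A=true, C=true, F=true} (B, D, E) contributes 4 new; branch {A=false, C=false, D=true} (B, E, F) contributes 6 new. Total: 18.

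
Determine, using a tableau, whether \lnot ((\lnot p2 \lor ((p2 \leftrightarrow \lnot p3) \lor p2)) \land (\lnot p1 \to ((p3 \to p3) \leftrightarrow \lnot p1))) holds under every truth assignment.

Not valid

Assume the negation and expand:
Initial set: {F \lnot ((\lnot p2 \lor ((p2 \leftrightarrow \lnot p3) \lor p2)) \land (\lnot p1 \to ((p3 \to p3) \leftrightarrow \lnot p1)))}.
F \lnot ((\lnot p2 \lor ((p2 \leftrightarrow \lnot p3) \lor p2)) \land (\lnot p1 \to ((p3 \to p3) \leftrightarrow \lnot p1))): α-rule — add T (\lnot p2 \lor ((p2 \leftrightarrow \lnot p3) \lor p2)), T (\lnot p1 \to ((p3 \to p3) \leftrightarrow \lnot p1)).
T (\lnot p2 \lor ((p2 \leftrightarrow \lnot p3) \lor p2)): β-rule — branch into T \lnot p2  //  T ((p2 \leftrightarrow \lnot p3) \lor p2).
  branch 1 (add T \lnot p2):
    T (\lnot p1 \to ((p3 \to p3) \leftrightarrow \lnot p1)): β-rule — branch into F \lnot p1  //  T ((p3 \to p3) \leftrightarrow \lnot p1).
      branch 1.1 (add F \lnot p1):
        ○ open, literals {p1=true, p2=false}.
      branch 1.2 (add T ((p3 \to p3) \leftrightarrow \lnot p1)):
        T ((p3 \to p3) \leftrightarrow \lnot p1): β-rule — branch into T (p3 \to p3), T \lnot p1  //  F (p3 \to p3), F \lnot p1.
          branch 1.2.1 (add T (p3 \to p3), T \lnot p1):
            T (p3 \to p3): β-rule — branch into F p3  //  T p3.
              branch 1.2.1.1 (add F p3):
                ○ open, literals {p1=false, p2=false, p3=false}.
              branch 1.2.1.2 (add T p3):
                ○ open, literals {p1=false, p2=false, p3=true}.
          branch 1.2.2 (add F (p3 \to p3), F \lnot p1):
            F (p3 \to p3): α-rule — add T p3, F p3.
            × closes — contains both p3 and \lnot p3.
  branch 2 (add T ((p2 \leftrightarrow \lnot p3) \lor p2)):
    T (\lnot p1 \to ((p3 \to p3) \leftrightarrow \lnot p1)): β-rule — branch into F \lnot p1  //  T ((p3 \to p3) \leftrightarrow \lnot p1).
      branch 2.1 (add F \lnot p1):
        T ((p2 \leftrightarrow \lnot p3) \lor p2): β-rule — branch into T (p2 \leftrightarrow \lnot p3)  //  T p2.
          branch 2.1.1 (add T (p2 \leftrightarrow \lnot p3)):
            T (p2 \leftrightarrow \lnot p3): β-rule — branch into T p2, T \lnot p3  //  F p2, F \lnot p3.
              branch 2.1.1.1 (add T p2, T \lnot p3):
                ○ open, literals {p1=true, p2=true, p3=false}.
              branch 2.1.1.2 (add F p2, F \lnot p3):
                ○ open, literals {p1=true, p2=false, p3=true}.
          branch 2.1.2 (add T p2):
            ○ open, literals {p1=true, p2=true}.
      branch 2.2 (add T ((p3 \to p3) \leftrightarrow \lnot p1)):
        T ((p2 \leftrightarrow \lnot p3) \lor p2): β-rule — branch into T (p2 \leftrightarrow \lnot p3)  //  T p2.
          branch 2.2.1 (add T (p2 \leftrightarrow \lnot p3)):
            T ((p3 \to p3) \leftrightarrow \lnot p1): β-rule — branch into T (p3 \to p3), T \lnot p1  //  F (p3 \to p3), F \lnot p1.
              branch 2.2.1.1 (add T (p3 \to p3), T \lnot p1):
                T (p2 \leftrightarrow \lnot p3): β-rule — branch into T p2, T \lnot p3  //  F p2, F \lnot p3.
                  branch 2.2.1.1.1 (add T p2, T \lnot p3):
                    T (p3 \to p3): β-rule — branch into F p3  //  T p3.
                      branch 2.2.1.1.1.1 (add F p3):
                        ○ open, literals {p1=false, p2=true, p3=false}.
                      branch 2.2.1.1.1.2 (add T p3):
                        × closes — contains both p3 and \lnot p3.
                  branch 2.2.1.1.2 (add F p2, F \lnot p3):
                    T (p3 \to p3): β-rule — branch into F p3  //  T p3.
                      branch 2.2.1.1.2.1 (add F p3):
                        × closes — contains both p3 and \lnot p3.
                      branch 2.2.1.1.2.2 (add T p3):
                        ○ open, literals {p1=false, p2=false, p3=true}.
              branch 2.2.1.2 (add F (p3 \to p3), F \lnot p1):
                F (p3 \to p3): α-rule — add T p3, F p3.
                × closes — contains both p3 and \lnot p3.
          branch 2.2.2 (add T p2):
            T ((p3 \to p3) \leftrightarrow \lnot p1): β-rule — branch into T (p3 \to p3), T \lnot p1  //  F (p3 \to p3), F \lnot p1.
              branch 2.2.2.1 (add T (p3 \to p3), T \lnot p1):
                T (p3 \to p3): β-rule — branch into F p3  //  T p3.
                  branch 2.2.2.1.1 (add F p3):
                    ○ open, literals {p1=false, p2=true, p3=false}.
                  branch 2.2.2.1.2 (add T p3):
                    ○ open, literals {p1=false, p2=true, p3=true}.
              branch 2.2.2.2 (add F (p3 \to p3), F \lnot p1):
                F (p3 \to p3): α-rule — add T p3, F p3.
                × closes — contains both p3 and \lnot p3.
5 branches closed, 10 open.
An open branch gives a countermodel: p1=true, p2=false (unmentioned atoms arbitrary); under it the original formula is false.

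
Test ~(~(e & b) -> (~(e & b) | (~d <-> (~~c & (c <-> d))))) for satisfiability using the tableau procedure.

Unsatisfiable

Initial set: {~(~(e & b) -> (~(e & b) | (~d <-> (~~c & (c <-> d)))))}.
~(~(e & b) -> (~(e & b) | (~d <-> (~~c & (c <-> d))))): α-rule — add ~(e & b), ~(~(e & b) | (~d <-> (~~c & (c <-> d)))).
~(~(e & b) | (~d <-> (~~c & (c <-> d)))): α-rule — add ~~(e & b), ~(~d <-> (~~c & (c <-> d))).
~~(e & b): α-rule — add e, b.
~(e & b): β-rule — branch into ~e  //  ~b.
  branch 1 (add ~e):
    × closes — contains both e and ~e.
  branch 2 (add ~b):
    × closes — contains both b and ~b.
All 2 branches close.
Every branch closed; the formula is unsatisfiable.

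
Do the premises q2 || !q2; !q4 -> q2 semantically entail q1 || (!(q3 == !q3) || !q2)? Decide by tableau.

Initial set: {(q2 || !q2); (!q4 -> q2); !(q1 || (!(q3 == !q3) || !q2))}.
!(q1 || (!(q3 == !q3) || !q2)): α-rule — add !q1, !(!(q3 == !q3) || !q2).
!(!(q3 == !q3) || !q2): α-rule — add !!(q3 == !q3), !!q2.
(q2 || !q2): β-rule — branch into q2  //  !q2.
  branch 1 (add q2):
    (!q4 -> q2): β-rule — branch into !!q4  //  q2.
      branch 1.1 (add !!q4):
        !!(q3 == !q3): β-rule — branch into q3, !q3  //  !q3, !!q3.
          branch 1.1.1 (add q3, !q3):
            × closes — contains both q3 and !q3.
          branch 1.1.2 (add !q3, !!q3):
            × closes — contains both q3 and !q3.
      branch 1.2 (add q2):
        !!(q3 == !q3): β-rule — branch into q3, !q3  //  !q3, !!q3.
          branch 1.2.1 (add q3, !q3):
            × closes — contains both q3 and !q3.
          branch 1.2.2 (add !q3, !!q3):
            × closes — contains both q3 and !q3.
  branch 2 (add !q2):
    × closes — contains both q2 and !q2.
All 5 branches close.
Every branch closed, so the premises entail the conclusion.

Yes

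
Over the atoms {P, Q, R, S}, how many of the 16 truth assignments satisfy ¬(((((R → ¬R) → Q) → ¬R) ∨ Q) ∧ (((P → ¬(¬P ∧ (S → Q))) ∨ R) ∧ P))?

Initial set: {¬(((((R → ¬R) → Q) → ¬R) ∨ Q) ∧ (((P → ¬(¬P ∧ (S → Q))) ∨ R) ∧ P))}.
¬(((((R → ¬R) → Q) → ¬R) ∨ Q) ∧ (((P → ¬(¬P ∧ (S → Q))) ∨ R) ∧ P)): β-rule — branch into ¬((((R → ¬R) → Q) → ¬R) ∨ Q)  //  ¬(((P → ¬(¬P ∧ (S → Q))) ∨ R) ∧ P).
  branch 1 (add ¬((((R → ¬R) → Q) → ¬R) ∨ Q)):
    ¬((((R → ¬R) → Q) → ¬R) ∨ Q): α-rule — add ¬(((R → ¬R) → Q) → ¬R), ¬Q.
    ¬(((R → ¬R) → Q) → ¬R): α-rule — add ((R → ¬R) → Q), ¬¬R.
    ((R → ¬R) → Q): β-rule — branch into ¬(R → ¬R)  //  Q.
      branch 1.1 (add ¬(R → ¬R)):
        ¬(R → ¬R): α-rule — add R, ¬¬R.
        ○ open, literals {Q=F, R=T}.
      branch 1.2 (add Q):
        × closes — contains both Q and ¬Q.
  branch 2 (add ¬(((P → ¬(¬P ∧ (S → Q))) ∨ R) ∧ P)):
    ¬(((P → ¬(¬P ∧ (S → Q))) ∨ R) ∧ P): β-rule — branch into ¬((P → ¬(¬P ∧ (S → Q))) ∨ R)  //  ¬P.
      branch 2.1 (add ¬((P → ¬(¬P ∧ (S → Q))) ∨ R)):
        ¬((P → ¬(¬P ∧ (S → Q))) ∨ R): α-rule — add ¬(P → ¬(¬P ∧ (S → Q))), ¬R.
        ¬(P → ¬(¬P ∧ (S → Q))): α-rule — add P, ¬¬(¬P ∧ (S → Q)).
        ¬¬(¬P ∧ (S → Q)): α-rule — add ¬P, (S → Q).
        × closes — contains both P and ¬P.
      branch 2.2 (add ¬P):
        ○ open, literals {P=F}.
2 branches closed, 2 open.
Each open branch fixes some atoms; the unmentioned ones are free. Counting distinct full assignments: branch {Q=F, R=T} (P, S) contributes 4 new; branch {P=F} (Q, R, S) contributes 6 new. Total: 10.

10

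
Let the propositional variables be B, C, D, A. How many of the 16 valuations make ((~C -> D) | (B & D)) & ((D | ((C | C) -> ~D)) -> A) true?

6

Initial set: {(((~C -> D) | (B & D)) & ((D | ((C | C) -> ~D)) -> A))}.
(((~C -> D) | (B & D)) & ((D | ((C | C) -> ~D)) -> A)): α-rule — add ((~C -> D) | (B & D)), ((D | ((C | C) -> ~D)) -> A).
((~C -> D) | (B & D)): β-rule — branch into (~C -> D)  //  (B & D).
  branch 1 (add (~C -> D)):
    ((D | ((C | C) -> ~D)) -> A): β-rule — branch into ~(D | ((C | C) -> ~D))  //  A.
      branch 1.1 (add ~(D | ((C | C) -> ~D))):
        ~(D | ((C | C) -> ~D)): α-rule — add ~D, ~((C | C) -> ~D).
        ~((C | C) -> ~D): α-rule — add (C | C), ~~D.
        × closes — contains both D and ~D.
      branch 1.2 (add A):
        (~C -> D): β-rule — branch into ~~C  //  D.
          branch 1.2.1 (add ~~C):
            ○ open, literals {A=1, C=1}.
          branch 1.2.2 (add D):
            ○ open, literals {A=1, D=1}.
  branch 2 (add (B & D)):
    (B & D): α-rule — add B, D.
    ((D | ((C | C) -> ~D)) -> A): β-rule — branch into ~(D | ((C | C) -> ~D))  //  A.
      branch 2.1 (add ~(D | ((C | C) -> ~D))):
        ~(D | ((C | C) -> ~D)): α-rule — add ~D, ~((C | C) -> ~D).
        × closes — contains both D and ~D.
      branch 2.2 (add A):
        ○ open, literals {A=1, B=1, D=1}.
2 branches closed, 3 open.
Each open branch fixes some atoms; the unmentioned ones are free. Counting distinct full assignments: branch {A=1, C=1} (B, D) contributes 4 new; branch {A=1, D=1} (B, C) contributes 2 new; branch {A=1, B=1, D=1} (C) contributes 0 new. Total: 6.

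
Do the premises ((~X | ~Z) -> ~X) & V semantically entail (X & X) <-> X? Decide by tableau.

Yes

Initial set: {(((~X | ~Z) -> ~X) & V); ~((X & X) <-> X)}.
(((~X | ~Z) -> ~X) & V): α-rule — add ((~X | ~Z) -> ~X), V.
~((X & X) <-> X): β-rule — branch into (X & X), ~X  //  ~(X & X), X.
  branch 1 (add (X & X), ~X):
    (X & X): α-rule — add X, X.
    × closes — contains both X and ~X.
  branch 2 (add ~(X & X), X):
    ((~X | ~Z) -> ~X): β-rule — branch into ~(~X | ~Z)  //  ~X.
      branch 2.1 (add ~(~X | ~Z)):
        ~(~X | ~Z): α-rule — add ~~X, ~~Z.
        ~(X & X): β-rule — branch into ~X  //  ~X.
          branch 2.1.1 (add ~X):
            × closes — contains both X and ~X.
          branch 2.1.2 (add ~X):
            × closes — contains both X and ~X.
      branch 2.2 (add ~X):
        × closes — contains both X and ~X.
All 4 branches close.
Every branch closed, so the premises entail the conclusion.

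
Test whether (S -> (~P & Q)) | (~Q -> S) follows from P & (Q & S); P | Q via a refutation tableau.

Yes

Initial set: {(P & (Q & S)); (P | Q); ~((S -> (~P & Q)) | (~Q -> S))}.
(P & (Q & S)): α-rule — add P, (Q & S).
~((S -> (~P & Q)) | (~Q -> S)): α-rule — add ~(S -> (~P & Q)), ~(~Q -> S).
(Q & S): α-rule — add Q, S.
~(S -> (~P & Q)): α-rule — add S, ~(~P & Q).
~(~Q -> S): α-rule — add ~Q, ~S.
× closes — contains both Q and ~Q.
All 1 branch closes.
Every branch closed, so the premises entail the conclusion.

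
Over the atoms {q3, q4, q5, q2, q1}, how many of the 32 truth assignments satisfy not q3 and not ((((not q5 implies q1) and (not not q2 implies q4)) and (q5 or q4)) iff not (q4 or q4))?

12

Initial set: {(not q3 and not ((((not q5 implies q1) and (not not q2 implies q4)) and (q5 or q4)) iff not (q4 or q4)))}.
(not q3 and not ((((not q5 implies q1) and (not not q2 implies q4)) and (q5 or q4)) iff not (q4 or q4))): α-rule — add not q3, not ((((not q5 implies q1) and (not not q2 implies q4)) and (q5 or q4)) iff not (q4 or q4)).
not ((((not q5 implies q1) and (not not q2 implies q4)) and (q5 or q4)) iff not (q4 or q4)): β-rule — branch into (((not q5 implies q1) and (not not q2 implies q4)) and (q5 or q4)), not not (q4 or q4)  //  not (((not q5 implies q1) and (not not q2 implies q4)) and (q5 or q4)), not (q4 or q4).
  branch 1 (add (((not q5 implies q1) and (not not q2 implies q4)) and (q5 or q4)), not not (q4 or q4)):
    (((not q5 implies q1) and (not not q2 implies q4)) and (q5 or q4)): α-rule — add ((not q5 implies q1) and (not not q2 implies q4)), (q5 or q4).
    ((not q5 implies q1) and (not not q2 implies q4)): α-rule — add (not q5 implies q1), (not not q2 implies q4).
    not not (q4 or q4): β-rule — branch into q4  //  q4.
      branch 1.1 (add q4):
        (q5 or q4): β-rule — branch into q5  //  q4.
          branch 1.1.1 (add q5):
            (not q5 implies q1): β-rule — branch into not not q5  //  q1.
              branch 1.1.1.1 (add not not q5):
                (not not q2 implies q4): β-rule — branch into not not not q2  //  q4.
                  branch 1.1.1.1.1 (add not not not q2):
                    not not not q2: drop double negation, giving not q2.
                    ○ open, literals {q2=0, q3=0, q4=1, q5=1}.
                  branch 1.1.1.1.2 (add q4):
                    ○ open, literals {q3=0, q4=1, q5=1}.
              branch 1.1.1.2 (add q1):
                (not not q2 implies q4): β-rule — branch into not not not q2  //  q4.
                  branch 1.1.1.2.1 (add not not not q2):
                    not not not q2: drop double negation, giving not q2.
                    ○ open, literals {q1=1, q2=0, q3=0, q4=1, q5=1}.
                  branch 1.1.1.2.2 (add q4):
                    ○ open, literals {q1=1, q3=0, q4=1, q5=1}.
          branch 1.1.2 (add q4):
            (not q5 implies q1): β-rule — branch into not not q5  //  q1.
              branch 1.1.2.1 (add not not q5):
                (not not q2 implies q4): β-rule — branch into not not not q2  //  q4.
                  branch 1.1.2.1.1 (add not not not q2):
                    not not not q2: drop double negation, giving not q2.
                    ○ open, literals {q2=0, q3=0, q4=1, q5=1}.
                  branch 1.1.2.1.2 (add q4):
                    ○ open, literals {q3=0, q4=1, q5=1}.
              branch 1.1.2.2 (add q1):
                (not not q2 implies q4): β-rule — branch into not not not q2  //  q4.
                  branch 1.1.2.2.1 (add not not not q2):
                    not not not q2: drop double negation, giving not q2.
                    ○ open, literals {q1=1, q2=0, q3=0, q4=1}.
                  branch 1.1.2.2.2 (add q4):
                    ○ open, literals {q1=1, q3=0, q4=1}.
      branch 1.2 (add q4):
        (q5 or q4): β-rule — branch into q5  //  q4.
          branch 1.2.1 (add q5):
            (not q5 implies q1): β-rule — branch into not not q5  //  q1.
              branch 1.2.1.1 (add not not q5):
                (not not q2 implies q4): β-rule — branch into not not not q2  //  q4.
                  branch 1.2.1.1.1 (add not not not q2):
                    not not not q2: drop double negation, giving not q2.
                    ○ open, literals {q2=0, q3=0, q4=1, q5=1}.
                  branch 1.2.1.1.2 (add q4):
                    ○ open, literals {q3=0, q4=1, q5=1}.
              branch 1.2.1.2 (add q1):
                (not not q2 implies q4): β-rule — branch into not not not q2  //  q4.
                  branch 1.2.1.2.1 (add not not not q2):
                    not not not q2: drop double negation, giving not q2.
                    ○ open, literals {q1=1, q2=0, q3=0, q4=1, q5=1}.
                  branch 1.2.1.2.2 (add q4):
                    ○ open, literals {q1=1, q3=0, q4=1, q5=1}.
          branch 1.2.2 (add q4):
            (not q5 implies q1): β-rule — branch into not not q5  //  q1.
              branch 1.2.2.1 (add not not q5):
                (not not q2 implies q4): β-rule — branch into not not not q2  //  q4.
                  branch 1.2.2.1.1 (add not not not q2):
                    not not not q2: drop double negation, giving not q2.
                    ○ open, literals {q2=0, q3=0, q4=1, q5=1}.
                  branch 1.2.2.1.2 (add q4):
                    ○ open, literals {q3=0, q4=1, q5=1}.
              branch 1.2.2.2 (add q1):
                (not not q2 implies q4): β-rule — branch into not not not q2  //  q4.
                  branch 1.2.2.2.1 (add not not not q2):
                    not not not q2: drop double negation, giving not q2.
                    ○ open, literals {q1=1, q2=0, q3=0, q4=1}.
                  branch 1.2.2.2.2 (add q4):
                    ○ open, literals {q1=1, q3=0, q4=1}.
  branch 2 (add not (((not q5 implies q1) and (not not q2 implies q4)) and (q5 or q4)), not (q4 or q4)):
    not (q4 or q4): α-rule — add not q4, not q4.
    not (((not q5 implies q1) and (not not q2 implies q4)) and (q5 or q4)): β-rule — branch into not ((not q5 implies q1) and (not not q2 implies q4))  //  not (q5 or q4).
      branch 2.1 (add not ((not q5 implies q1) and (not not q2 implies q4))):
        not ((not q5 implies q1) and (not not q2 implies q4)): β-rule — branch into not (not q5 implies q1)  //  not (not not q2 implies q4).
          branch 2.1.1 (add not (not q5 implies q1)):
            not (not q5 implies q1): α-rule — add not q5, not q1.
            ○ open, literals {q1=0, q3=0, q4=0, q5=0}.
          branch 2.1.2 (add not (not not q2 implies q4)):
            not (not not q2 implies q4): α-rule — add not not q2, not q4.
            not not q2: drop double negation, giving q2.
            ○ open, literals {q2=1, q3=0, q4=0}.
      branch 2.2 (add not (q5 or q4)):
        not (q5 or q4): α-rule — add not q5, not q4.
        ○ open, literals {q3=0, q4=0, q5=0}.
0 branches closed, 19 open.
Each open branch fixes some atoms; the unmentioned ones are free. Counting distinct full assignments: branch {q2=0, q3=0, q4=1, q5=1} (q1) contributes 2 new; branch {q3=0, q4=1, q5=1} (q2, q1) contributes 2 new; branch {q1=1, q2=0, q3=0, q4=1, q5=1} (none free) contributes 0 new; branch {q1=1, q3=0, q4=1, q5=1} (q2) contributes 0 new; branch {q2=0, q3=0, q4=1, q5=1} (q1) contributes 0 new; branch {q3=0, q4=1, q5=1} (q2, q1) contributes 0 new; branch {q1=1, q2=0, q3=0, q4=1} (q5) contributes 1 new; branch {q1=1, q3=0, q4=1} (q5, q2) contributes 1 new; branch {q2=0, q3=0, q4=1, q5=1} (q1) contributes 0 new; branch {q3=0, q4=1, q5=1} (q2, q1) contributes 0 new; branch {q1=1, q2=0, q3=0, q4=1, q5=1} (none free) contributes 0 new; branch {q1=1, q3=0, q4=1, q5=1} (q2) contributes 0 new; branch {q2=0, q3=0, q4=1, q5=1} (q1) contributes 0 new; branch {q3=0, q4=1, q5=1} (q2, q1) contributes 0 new; branch {q1=1, q2=0, q3=0, q4=1} (q5) contributes 0 new; branch {q1=1, q3=0, q4=1} (q5, q2) contributes 0 new; branch {q1=0, q3=0, q4=0, q5=0} (q2) contributes 2 new; branch {q2=1, q3=0, q4=0} (q5, q1) contributes 3 new; branch {q3=0, q4=0, q5=0} (q2, q1) contributes 1 new. Total: 12.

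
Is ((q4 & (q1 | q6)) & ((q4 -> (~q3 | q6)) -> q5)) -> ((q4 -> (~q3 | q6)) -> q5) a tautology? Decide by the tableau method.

Assume the negation and expand:
Initial set: {F (((q4 & (q1 | q6)) & ((q4 -> (~q3 | q6)) -> q5)) -> ((q4 -> (~q3 | q6)) -> q5))}.
F (((q4 & (q1 | q6)) & ((q4 -> (~q3 | q6)) -> q5)) -> ((q4 -> (~q3 | q6)) -> q5)): α-rule — add T ((q4 & (q1 | q6)) & ((q4 -> (~q3 | q6)) -> q5)), F ((q4 -> (~q3 | q6)) -> q5).
T ((q4 & (q1 | q6)) & ((q4 -> (~q3 | q6)) -> q5)): α-rule — add T (q4 & (q1 | q6)), T ((q4 -> (~q3 | q6)) -> q5).
F ((q4 -> (~q3 | q6)) -> q5): α-rule — add T (q4 -> (~q3 | q6)), F q5.
T (q4 & (q1 | q6)): α-rule — add T q4, T (q1 | q6).
T ((q4 -> (~q3 | q6)) -> q5): β-rule — branch into F (q4 -> (~q3 | q6))  //  T q5.
  branch 1 (add F (q4 -> (~q3 | q6))):
    F (q4 -> (~q3 | q6)): α-rule — add T q4, F (~q3 | q6).
    F (~q3 | q6): α-rule — add F ~q3, F q6.
    T (q4 -> (~q3 | q6)): β-rule — branch into F q4  //  T (~q3 | q6).
      branch 1.1 (add F q4):
        × closes — contains both q4 and ~q4.
      branch 1.2 (add T (~q3 | q6)):
        T (q1 | q6): β-rule — branch into T q1  //  T q6.
          branch 1.2.1 (add T q1):
            T (~q3 | q6): β-rule — branch into T ~q3  //  T q6.
              branch 1.2.1.1 (add T ~q3):
                × closes — contains both q3 and ~q3.
              branch 1.2.1.2 (add T q6):
                × closes — contains both q6 and ~q6.
          branch 1.2.2 (add T q6):
            × closes — contains both q6 and ~q6.
  branch 2 (add T q5):
    × closes — contains both q5 and ~q5.
All 5 branches close.
Every branch closed, so the negation is unsatisfiable and the formula is valid.

Valid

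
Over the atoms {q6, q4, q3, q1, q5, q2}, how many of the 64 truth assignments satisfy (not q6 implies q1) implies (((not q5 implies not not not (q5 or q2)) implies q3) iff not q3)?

Initial set: {((not q6 implies q1) implies (((not q5 implies not not not (q5 or q2)) implies q3) iff not q3))}.
((not q6 implies q1) implies (((not q5 implies not not not (q5 or q2)) implies q3) iff not q3)): β-rule — branch into not (not q6 implies q1)  //  (((not q5 implies not not not (q5 or q2)) implies q3) iff not q3).
  branch 1 (add not (not q6 implies q1)):
    not (not q6 implies q1): α-rule — add not q6, not q1.
    ○ open, literals {q1=F, q6=F}.
  branch 2 (add (((not q5 implies not not not (q5 or q2)) implies q3) iff not q3)):
    (((not q5 implies not not not (q5 or q2)) implies q3) iff not q3): β-rule — branch into ((not q5 implies not not not (q5 or q2)) implies q3), not q3  //  not ((not q5 implies not not not (q5 or q2)) implies q3), not not q3.
      branch 2.1 (add ((not q5 implies not not not (q5 or q2)) implies q3), not q3):
        ((not q5 implies not not not (q5 or q2)) implies q3): β-rule — branch into not (not q5 implies not not not (q5 or q2))  //  q3.
          branch 2.1.1 (add not (not q5 implies not not not (q5 or q2))):
            not (not q5 implies not not not (q5 or q2)): α-rule — add not q5, not not not not (q5 or q2).
            not not not not (q5 or q2): drop double negation, giving not not (q5 or q2).
            not not (q5 or q2): β-rule — branch into q5  //  q2.
              branch 2.1.1.1 (add q5):
                × closes — contains both q5 and not q5.
              branch 2.1.1.2 (add q2):
                ○ open, literals {q2=T, q3=F, q5=F}.
          branch 2.1.2 (add q3):
            × closes — contains both q3 and not q3.
      branch 2.2 (add not ((not q5 implies not not not (q5 or q2)) implies q3), not not q3):
        not ((not q5 implies not not not (q5 or q2)) implies q3): α-rule — add (not q5 implies not not not (q5 or q2)), not q3.
        × closes — contains both q3 and not q3.
3 branches closed, 2 open.
Each open branch fixes some atoms; the unmentioned ones are free. Counting distinct full assignments: branch {q1=F, q6=F} (q4, q3, q5, q2) contributes 16 new; branch {q2=T, q3=F, q5=F} (q6, q4, q1) contributes 6 new. Total: 22.

22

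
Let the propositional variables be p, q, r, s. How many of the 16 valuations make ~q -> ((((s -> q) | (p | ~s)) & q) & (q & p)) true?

Initial set: {(~q -> ((((s -> q) | (p | ~s)) & q) & (q & p)))}.
(~q -> ((((s -> q) | (p | ~s)) & q) & (q & p))): β-rule — branch into ~~q  //  ((((s -> q) | (p | ~s)) & q) & (q & p)).
  branch 1 (add ~~q):
    ○ open, literals {q=T}.
  branch 2 (add ((((s -> q) | (p | ~s)) & q) & (q & p))):
    ((((s -> q) | (p | ~s)) & q) & (q & p)): α-rule — add (((s -> q) | (p | ~s)) & q), (q & p).
    (((s -> q) | (p | ~s)) & q): α-rule — add ((s -> q) | (p | ~s)), q.
    (q & p): α-rule — add q, p.
    ((s -> q) | (p | ~s)): β-rule — branch into (s -> q)  //  (p | ~s).
      branch 2.1 (add (s -> q)):
        (s -> q): β-rule — branch into ~s  //  q.
          branch 2.1.1 (add ~s):
            ○ open, literals {p=T, q=T, s=F}.
          branch 2.1.2 (add q):
            ○ open, literals {p=T, q=T}.
      branch 2.2 (add (p | ~s)):
        (p | ~s): β-rule — branch into p  //  ~s.
          branch 2.2.1 (add p):
            ○ open, literals {p=T, q=T}.
          branch 2.2.2 (add ~s):
            ○ open, literals {p=T, q=T, s=F}.
0 branches closed, 5 open.
Each open branch fixes some atoms; the unmentioned ones are free. Counting distinct full assignments: branch {q=T} (p, r, s) contributes 8 new; branch {p=T, q=T, s=F} (r) contributes 0 new; branch {p=T, q=T} (r, s) contributes 0 new; branch {p=T, q=T} (r, s) contributes 0 new; branch {p=T, q=T, s=F} (r) contributes 0 new. Total: 8.

8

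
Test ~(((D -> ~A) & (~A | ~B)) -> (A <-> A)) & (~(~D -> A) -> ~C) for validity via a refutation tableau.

Not valid

Assume the negation and expand:
Initial set: {~(~(((D -> ~A) & (~A | ~B)) -> (A <-> A)) & (~(~D -> A) -> ~C))}.
~(~(((D -> ~A) & (~A | ~B)) -> (A <-> A)) & (~(~D -> A) -> ~C)): β-rule — branch into ~~(((D -> ~A) & (~A | ~B)) -> (A <-> A))  //  ~(~(~D -> A) -> ~C).
  branch 1 (add ~~(((D -> ~A) & (~A | ~B)) -> (A <-> A))):
    ~~(((D -> ~A) & (~A | ~B)) -> (A <-> A)): β-rule — branch into ~((D -> ~A) & (~A | ~B))  //  (A <-> A).
      branch 1.1 (add ~((D -> ~A) & (~A | ~B))):
        ~((D -> ~A) & (~A | ~B)): β-rule — branch into ~(D -> ~A)  //  ~(~A | ~B).
          branch 1.1.1 (add ~(D -> ~A)):
            ~(D -> ~A): α-rule — add D, ~~A.
            ○ open, literals {A=T, D=T}.
          branch 1.1.2 (add ~(~A | ~B)):
            ~(~A | ~B): α-rule — add ~~A, ~~B.
            ○ open, literals {A=T, B=T}.
      branch 1.2 (add (A <-> A)):
        (A <-> A): β-rule — branch into A, A  //  ~A, ~A.
          branch 1.2.1 (add A, A):
            ○ open, literals {A=T}.
          branch 1.2.2 (add ~A, ~A):
            ○ open, literals {A=F}.
  branch 2 (add ~(~(~D -> A) -> ~C)):
    ~(~(~D -> A) -> ~C): α-rule — add ~(~D -> A), ~~C.
    ~(~D -> A): α-rule — add ~D, ~A.
    ○ open, literals {A=F, C=T, D=F}.
0 branches closed, 5 open.
An open branch gives a countermodel: A=T, D=T (unmentioned atoms arbitrary); under it the original formula is false.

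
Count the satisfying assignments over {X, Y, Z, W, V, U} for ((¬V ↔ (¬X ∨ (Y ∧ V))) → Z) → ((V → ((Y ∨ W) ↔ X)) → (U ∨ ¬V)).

57

Initial set: {(((¬V ↔ (¬X ∨ (Y ∧ V))) → Z) → ((V → ((Y ∨ W) ↔ X)) → (U ∨ ¬V)))}.
(((¬V ↔ (¬X ∨ (Y ∧ V))) → Z) → ((V → ((Y ∨ W) ↔ X)) → (U ∨ ¬V))): β-rule — branch into ¬((¬V ↔ (¬X ∨ (Y ∧ V))) → Z)  //  ((V → ((Y ∨ W) ↔ X)) → (U ∨ ¬V)).
  branch 1 (add ¬((¬V ↔ (¬X ∨ (Y ∧ V))) → Z)):
    ¬((¬V ↔ (¬X ∨ (Y ∧ V))) → Z): α-rule — add (¬V ↔ (¬X ∨ (Y ∧ V))), ¬Z.
    (¬V ↔ (¬X ∨ (Y ∧ V))): β-rule — branch into ¬V, (¬X ∨ (Y ∧ V))  //  ¬¬V, ¬(¬X ∨ (Y ∧ V)).
      branch 1.1 (add ¬V, (¬X ∨ (Y ∧ V))):
        (¬X ∨ (Y ∧ V)): β-rule — branch into ¬X  //  (Y ∧ V).
          branch 1.1.1 (add ¬X):
            ○ open, literals {V=0, X=0, Z=0}.
          branch 1.1.2 (add (Y ∧ V)):
            (Y ∧ V): α-rule — add Y, V.
            × closes — contains both V and ¬V.
      branch 1.2 (add ¬¬V, ¬(¬X ∨ (Y ∧ V))):
        ¬(¬X ∨ (Y ∧ V)): α-rule — add ¬¬X, ¬(Y ∧ V).
        ¬(Y ∧ V): β-rule — branch into ¬Y  //  ¬V.
          branch 1.2.1 (add ¬Y):
            ○ open, literals {V=1, X=1, Y=0, Z=0}.
          branch 1.2.2 (add ¬V):
            × closes — contains both V and ¬V.
  branch 2 (add ((V → ((Y ∨ W) ↔ X)) → (U ∨ ¬V))):
    ((V → ((Y ∨ W) ↔ X)) → (U ∨ ¬V)): β-rule — branch into ¬(V → ((Y ∨ W) ↔ X))  //  (U ∨ ¬V).
      branch 2.1 (add ¬(V → ((Y ∨ W) ↔ X))):
        ¬(V → ((Y ∨ W) ↔ X)): α-rule — add V, ¬((Y ∨ W) ↔ X).
        ¬((Y ∨ W) ↔ X): β-rule — branch into (Y ∨ W), ¬X  //  ¬(Y ∨ W), X.
          branch 2.1.1 (add (Y ∨ W), ¬X):
            (Y ∨ W): β-rule — branch into Y  //  W.
              branch 2.1.1.1 (add Y):
                ○ open, literals {V=1, X=0, Y=1}.
              branch 2.1.1.2 (add W):
                ○ open, literals {V=1, W=1, X=0}.
          branch 2.1.2 (add ¬(Y ∨ W), X):
            ¬(Y ∨ W): α-rule — add ¬Y, ¬W.
            ○ open, literals {V=1, W=0, X=1, Y=0}.
      branch 2.2 (add (U ∨ ¬V)):
        (U ∨ ¬V): β-rule — branch into U  //  ¬V.
          branch 2.2.1 (add U):
            ○ open, literals {U=1}.
          branch 2.2.2 (add ¬V):
            ○ open, literals {V=0}.
2 branches closed, 7 open.
Each open branch fixes some atoms; the unmentioned ones are free. Counting distinct full assignments: branch {V=0, X=0, Z=0} (Y, W, U) contributes 8 new; branch {V=1, X=1, Y=0, Z=0} (W, U) contributes 4 new; branch {V=1, X=0, Y=1} (Z, W, U) contributes 8 new; branch {V=1, W=1, X=0} (Y, Z, U) contributes 4 new; branch {V=1, W=0, X=1, Y=0} (Z, U) contributes 2 new; branch {U=1} (X, Y, Z, W, V) contributes 19 new; branch {V=0} (X, Y, Z, W, U) contributes 12 new. Total: 57.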